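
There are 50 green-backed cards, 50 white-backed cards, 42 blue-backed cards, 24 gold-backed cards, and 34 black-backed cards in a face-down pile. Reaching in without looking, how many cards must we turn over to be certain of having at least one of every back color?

The hardest back color to obtain is gold-backed: we could draw every other card first — 200 − 24 = 176 cards — without a single gold-backed one.
The next draw must be gold-backed, so 176 + 1 = 177.

177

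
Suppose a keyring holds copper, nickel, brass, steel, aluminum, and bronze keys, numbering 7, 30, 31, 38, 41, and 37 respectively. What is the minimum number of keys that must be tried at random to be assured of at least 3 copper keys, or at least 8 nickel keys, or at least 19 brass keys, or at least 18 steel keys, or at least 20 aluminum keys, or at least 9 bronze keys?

72

The worst case stops just short of every target: 2 copper, 7 nickel, 18 brass, 17 steel, 19 aluminum, 8 bronze — 2 + 7 + 18 + 17 + 19 + 8 = 71 keys.
One more key must push some type to its target, so 71 + 1 = 72.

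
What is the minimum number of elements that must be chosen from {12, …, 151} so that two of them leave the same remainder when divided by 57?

58

Group the integers by remainder mod 57; there are 57 residue classes, each nonempty in this range.
Choosing one from each class (57 integers) avoids any shared remainder.
One more choice must repeat a class, so two differ by a multiple of 57. Hence 57 + 1 = 58.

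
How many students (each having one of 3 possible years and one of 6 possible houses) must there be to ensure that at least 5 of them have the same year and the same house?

There are 3 × 6 = 18 (year, house) combinations acting as pigeonholes.
With 18 × 4 = 72 students we could place exactly 4 in each, with no (year, house) pair reaching 5.
One more forces some (year, house) pair to hold 5, so 72 + 1 = 73.

73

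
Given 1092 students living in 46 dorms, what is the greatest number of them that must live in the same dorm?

24

If each of the 46 dorms held at most 23, the total would be at most 46 × 23 = 1058 < 1092, a contradiction.
So at least one holds ⌈1092/46⌉ = 24.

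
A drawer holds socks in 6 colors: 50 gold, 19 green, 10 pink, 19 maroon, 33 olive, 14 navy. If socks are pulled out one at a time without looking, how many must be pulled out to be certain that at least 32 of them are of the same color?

Treat the 6 colors as pigeonholes.
In the worst case we take at most 31 of each color, but all 19 green, all 10 pink, all 19 maroon, and all 14 navy (fewer than 31), giving 31 + 19 + 10 + 19 + 31 + 14 = 124.
One more sock then forces some color to 32, so 124 + 1 = 125.

125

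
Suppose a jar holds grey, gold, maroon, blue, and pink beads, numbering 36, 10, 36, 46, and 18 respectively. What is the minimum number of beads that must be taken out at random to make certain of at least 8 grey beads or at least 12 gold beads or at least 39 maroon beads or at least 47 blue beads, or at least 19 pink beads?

Each of the 5 colors has its own threshold; avoid all of them simultaneously.
The worst case stops just short of every target: 7 grey, all 10 gold, all 36 maroon, 46 blue, 18 pink — 7 + 10 + 36 + 46 + 18 = 117 beads.
One more bead must push some color to its target, so 117 + 1 = 118.

118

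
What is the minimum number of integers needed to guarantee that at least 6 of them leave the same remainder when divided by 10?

There are 10 residue classes modulo 10 acting as pigeonholes.
With 10 × 5 = 50 integers we could place exactly 5 in each, with no class reaching 6.
One more forces some class to hold 6, so 50 + 1 = 51.

51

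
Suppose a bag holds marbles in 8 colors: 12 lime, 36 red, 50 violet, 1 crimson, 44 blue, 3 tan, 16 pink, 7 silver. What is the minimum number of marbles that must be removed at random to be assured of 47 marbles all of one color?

166

In the worst case we take at most 46 of each color, but all 12 lime, all 36 red, all 1 crimson, all 44 blue, all 3 tan, all 16 pink, and all 7 silver (fewer than 46), giving 12 + 36 + 46 + 1 + 44 + 3 + 16 + 7 = 165.
One more marble then forces some color to 47, so 165 + 1 = 166.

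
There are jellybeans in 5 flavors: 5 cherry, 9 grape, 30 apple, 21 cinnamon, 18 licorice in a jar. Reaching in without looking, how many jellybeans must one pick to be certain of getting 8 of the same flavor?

Treat the 5 flavors as pigeonholes.
In the worst case we take at most 7 of each flavor, but all 5 cherry (fewer than 7), giving 5 + 7 + 7 + 7 + 7 = 33.
One more jellybean then forces some flavor to 8, so 33 + 1 = 34.

34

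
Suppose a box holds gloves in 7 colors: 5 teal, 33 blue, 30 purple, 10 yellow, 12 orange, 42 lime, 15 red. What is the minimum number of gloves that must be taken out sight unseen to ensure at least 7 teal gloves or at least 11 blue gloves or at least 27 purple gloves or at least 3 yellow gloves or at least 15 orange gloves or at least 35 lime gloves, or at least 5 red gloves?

94

Each of the 7 colors has its own threshold; avoid all of them simultaneously.
The worst case stops just short of every target: all 5 teal, 10 blue, 26 purple, 2 yellow, all 12 orange, 34 lime, 4 red — 5 + 10 + 26 + 2 + 12 + 34 + 4 = 93 gloves.
One more glove must push some color to its target, so 93 + 1 = 94.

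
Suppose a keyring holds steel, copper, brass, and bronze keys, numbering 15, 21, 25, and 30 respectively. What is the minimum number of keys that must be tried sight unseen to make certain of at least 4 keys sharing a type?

13

The worst case takes 3 keys of each type without reaching 4 of any: 4 × 3 = 12.
The next key must bring some type to 4, so 12 + 1 = 13.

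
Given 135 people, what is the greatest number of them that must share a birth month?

12

The 135 people fall into 12 months of the year.
If each of the 12 months of the year held at most 11, the total would be at most 12 × 11 = 132 < 135, a contradiction.
So at least one holds ⌈135/12⌉ = 12.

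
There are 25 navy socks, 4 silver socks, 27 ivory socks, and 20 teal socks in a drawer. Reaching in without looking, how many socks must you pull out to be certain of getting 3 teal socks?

The worst case draws every non-teal sock first: 25 + 4 + 27 = 56.
The next 3 draws are then forced to be teal, giving 56 + 3 = 59.

59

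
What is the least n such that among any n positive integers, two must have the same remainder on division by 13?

14

Two integers differ by a multiple of 13 exactly when they share a remainder mod 13.
There are 13 residue classes mod 13, so 13 integers can all lie in distinct classes.
One more integer must repeat a residue, giving a difference divisible by 13. So n = 13 + 1 = 14.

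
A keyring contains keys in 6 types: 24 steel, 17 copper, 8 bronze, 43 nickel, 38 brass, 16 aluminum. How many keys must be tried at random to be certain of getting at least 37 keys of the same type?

In the worst case we take at most 36 of each type, but all 24 steel, all 17 copper, all 8 bronze, and all 16 aluminum (fewer than 36), giving 24 + 17 + 8 + 36 + 36 + 16 = 137.
One more key then forces some type to 37, so 137 + 1 = 138.

138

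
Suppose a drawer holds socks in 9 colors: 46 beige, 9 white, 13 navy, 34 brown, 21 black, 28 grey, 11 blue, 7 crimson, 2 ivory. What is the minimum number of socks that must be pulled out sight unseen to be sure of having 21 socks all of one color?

123

Treat the 9 colors as pigeonholes.
In the worst case we take at most 20 of each color, but all 9 white, all 13 navy, all 11 blue, all 7 crimson, and all 2 ivory (fewer than 20), giving 20 + 9 + 13 + 20 + 20 + 20 + 11 + 7 + 2 = 122.
One more sock then forces some color to 21, so 122 + 1 = 123.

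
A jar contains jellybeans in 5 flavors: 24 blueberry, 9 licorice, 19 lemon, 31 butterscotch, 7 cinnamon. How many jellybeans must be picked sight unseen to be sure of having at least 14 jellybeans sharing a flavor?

56

In the worst case we take at most 13 of each flavor, but all 9 licorice and all 7 cinnamon (fewer than 13), giving 13 + 9 + 13 + 13 + 7 = 55.
One more jellybean then forces some flavor to 14, so 55 + 1 = 56.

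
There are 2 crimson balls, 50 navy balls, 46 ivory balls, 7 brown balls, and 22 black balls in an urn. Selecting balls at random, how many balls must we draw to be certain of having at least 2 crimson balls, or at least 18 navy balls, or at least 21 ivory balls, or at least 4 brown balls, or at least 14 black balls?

55

The worst case stops just short of every target: 1 crimson, 17 navy, 20 ivory, 3 brown, 13 black — 1 + 17 + 20 + 3 + 13 = 54 balls.
One more ball must push some color to its target, so 54 + 1 = 55.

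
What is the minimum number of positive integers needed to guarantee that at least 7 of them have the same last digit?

61

There are 10 possible last digits acting as pigeonholes.
With 10 × 6 = 60 positive integers we could place exactly 6 in each, with no class reaching 7.
One more forces some class to hold 7, so 60 + 1 = 61.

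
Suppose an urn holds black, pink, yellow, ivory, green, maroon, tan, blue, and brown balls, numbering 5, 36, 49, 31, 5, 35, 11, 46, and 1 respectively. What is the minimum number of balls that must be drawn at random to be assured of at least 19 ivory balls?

207

The worst case draws every non-ivory ball first: 5 + 36 + 49 + 5 + 35 + 11 + 46 + 1 = 188.
The next 19 draws are then forced to be ivory, giving 188 + 19 = 207.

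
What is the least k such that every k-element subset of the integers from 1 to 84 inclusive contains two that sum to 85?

43

Partition {1, …, 84} into 42 pairs: {1,84}, {2,83}, …, {42,43}.
Choosing 42 integers — say the integers 1 through 42 — takes one from each pair and avoids the property.
Choosing 43 forces two into the same pair by pigeonhole, and those sum to 85. So 43.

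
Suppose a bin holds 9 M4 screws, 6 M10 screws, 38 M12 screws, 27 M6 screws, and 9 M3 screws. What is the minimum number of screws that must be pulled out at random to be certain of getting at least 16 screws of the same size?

In the worst case we take at most 15 of each size, but all 9 M4, all 6 M10, and all 9 M3 (fewer than 15), giving 9 + 6 + 15 + 15 + 9 = 54.
One more screw then forces some size to 16, so 54 + 1 = 55.

55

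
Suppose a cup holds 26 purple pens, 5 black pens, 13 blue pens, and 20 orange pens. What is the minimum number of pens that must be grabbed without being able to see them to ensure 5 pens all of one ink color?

17

Treat the 4 ink colors as pigeonholes.
The worst case takes 4 pens of each ink color without reaching 5 of any: 4 × 4 = 16.
The next pen must bring some ink color to 5, so 16 + 1 = 17.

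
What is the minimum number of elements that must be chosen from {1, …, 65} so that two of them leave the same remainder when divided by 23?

24

Group the integers by remainder mod 23; there are 23 residue classes, each nonempty in this range.
Choosing one from each class (23 integers) avoids any shared remainder.
One more choice must repeat a class, so two differ by a multiple of 23. Hence 23 + 1 = 24.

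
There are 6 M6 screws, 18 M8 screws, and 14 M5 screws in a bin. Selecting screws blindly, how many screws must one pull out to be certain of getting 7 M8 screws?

To avoid M8 screws as long as possible, exhaust the other 2 sizes first.
The worst case draws every non-M8 screw first: 6 + 14 = 20.
The next 7 draws are then forced to be M8, giving 20 + 7 = 27.

27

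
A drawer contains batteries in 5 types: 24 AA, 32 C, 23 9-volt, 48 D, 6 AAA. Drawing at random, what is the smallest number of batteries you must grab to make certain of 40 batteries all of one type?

125

Treat the 5 types as pigeonholes.
In the worst case we take at most 39 of each type, but all 24 AA, all 32 C, all 23 9-volt, and all 6 AAA (fewer than 39), giving 24 + 32 + 23 + 39 + 6 = 124.
One more battery then forces some type to 40, so 124 + 1 = 125.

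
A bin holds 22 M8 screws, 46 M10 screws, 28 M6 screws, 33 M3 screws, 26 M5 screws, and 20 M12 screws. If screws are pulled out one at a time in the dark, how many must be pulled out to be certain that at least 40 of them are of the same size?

169

Treat the 6 sizes as pigeonholes.
In the worst case we take at most 39 of each size, but all 22 M8, all 28 M6, all 33 M3, all 26 M5, and all 20 M12 (fewer than 39), giving 22 + 39 + 28 + 33 + 26 + 20 = 168.
One more screw then forces some size to 40, so 168 + 1 = 169.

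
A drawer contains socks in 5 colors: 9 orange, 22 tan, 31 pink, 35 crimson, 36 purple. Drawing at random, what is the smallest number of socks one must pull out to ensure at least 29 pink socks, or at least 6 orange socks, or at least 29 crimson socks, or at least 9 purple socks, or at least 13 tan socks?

The worst case stops just short of every target: 5 orange, 12 tan, 28 pink, 28 crimson, 8 purple — 5 + 12 + 28 + 28 + 8 = 81 socks.
One more sock must push some color to its target, so 81 + 1 = 82.

82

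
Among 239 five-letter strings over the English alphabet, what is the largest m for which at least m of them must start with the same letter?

There are 26 possible first letters, which serve as the pigeonholes.
If each of the 26 possible first letters held at most 9, the total would be at most 26 × 9 = 234 < 239, a contradiction.
So at least one holds ⌈239/26⌉ = 10.

10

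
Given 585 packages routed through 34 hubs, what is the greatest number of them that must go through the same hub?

18

If each of the 34 hubs held at most 17, the total would be at most 34 × 17 = 578 < 585, a contradiction.
So at least one holds ⌈585/34⌉ = 18.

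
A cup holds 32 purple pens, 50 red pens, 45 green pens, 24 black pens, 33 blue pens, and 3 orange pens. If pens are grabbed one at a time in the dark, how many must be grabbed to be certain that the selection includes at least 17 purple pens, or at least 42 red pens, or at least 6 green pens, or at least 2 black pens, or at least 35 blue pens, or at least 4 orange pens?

The worst case stops just short of every target: 16 purple, 41 red, 5 green, 1 black, all 33 blue, 3 orange — 16 + 41 + 5 + 1 + 33 + 3 = 99 pens.
One more pen must push some ink color to its target, so 99 + 1 = 100.

100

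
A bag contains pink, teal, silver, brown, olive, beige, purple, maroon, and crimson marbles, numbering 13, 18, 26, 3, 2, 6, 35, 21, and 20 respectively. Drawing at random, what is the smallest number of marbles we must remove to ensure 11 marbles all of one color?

Treat the 9 colors as pigeonholes.
In the worst case we take at most 10 of each color, but all 3 brown, all 2 olive, and all 6 beige (fewer than 10), giving 10 + 10 + 10 + 3 + 2 + 6 + 10 + 10 + 10 = 71.
One more marble then forces some color to 11, so 71 + 1 = 72.

72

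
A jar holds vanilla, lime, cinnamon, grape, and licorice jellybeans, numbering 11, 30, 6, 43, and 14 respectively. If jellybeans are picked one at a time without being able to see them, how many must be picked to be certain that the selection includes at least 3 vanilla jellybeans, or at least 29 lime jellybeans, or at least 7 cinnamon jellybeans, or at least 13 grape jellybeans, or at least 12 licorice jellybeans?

60

The worst case stops just short of every target: 2 vanilla, 28 lime, 6 cinnamon, 12 grape, 11 licorice — 2 + 28 + 6 + 12 + 11 = 59 jellybeans.
One more jellybean must push some flavor to its target, so 59 + 1 = 60.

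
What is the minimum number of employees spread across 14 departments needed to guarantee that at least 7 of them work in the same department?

85

There are 14 departments acting as pigeonholes.
With 14 × 6 = 84 employees we could place exactly 6 in each, with no class reaching 7.
One more forces some class to hold 7, so 84 + 1 = 85.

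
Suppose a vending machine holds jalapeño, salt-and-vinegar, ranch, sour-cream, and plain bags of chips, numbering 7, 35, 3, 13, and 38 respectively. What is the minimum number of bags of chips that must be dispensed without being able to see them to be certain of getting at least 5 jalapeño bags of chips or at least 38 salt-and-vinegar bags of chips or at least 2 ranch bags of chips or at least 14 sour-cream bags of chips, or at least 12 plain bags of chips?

65

Each of the 5 flavors has its own threshold; avoid all of them simultaneously.
The worst case stops just short of every target: 4 jalapeño, all 35 salt-and-vinegar, 1 ranch, 13 sour-cream, 11 plain — 4 + 35 + 1 + 13 + 11 = 64 bags of chips.
One more bag of chips must push some flavor to its target, so 64 + 1 = 65.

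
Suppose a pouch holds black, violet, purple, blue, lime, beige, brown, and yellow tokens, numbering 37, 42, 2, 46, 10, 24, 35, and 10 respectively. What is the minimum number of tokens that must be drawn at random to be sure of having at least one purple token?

The worst case draws every non-purple token first: 37 + 42 + 46 + 10 + 24 + 35 + 10 = 204.
The next draw is then forced to be purple, giving 204 + 1 = 205.

205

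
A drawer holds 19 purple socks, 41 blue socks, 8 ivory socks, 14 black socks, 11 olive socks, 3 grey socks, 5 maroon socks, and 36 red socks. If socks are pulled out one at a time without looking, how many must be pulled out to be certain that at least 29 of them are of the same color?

117

Treat the 8 colors as pigeonholes.
In the worst case we take at most 28 of each color, but all 19 purple, all 8 ivory, all 14 black, all 11 olive, all 3 grey, and all 5 maroon (fewer than 28), giving 19 + 28 + 8 + 14 + 11 + 3 + 5 + 28 = 116.
One more sock then forces some color to 29, so 116 + 1 = 117.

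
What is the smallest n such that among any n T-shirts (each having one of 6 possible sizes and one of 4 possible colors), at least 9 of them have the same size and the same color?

193

There are 6 × 4 = 24 (size, color) combinations acting as pigeonholes.
With 24 × 8 = 192 T-shirts we could place exactly 8 in each, with no (size, color) pair reaching 9.
One more forces some (size, color) pair to hold 9, so 192 + 1 = 193.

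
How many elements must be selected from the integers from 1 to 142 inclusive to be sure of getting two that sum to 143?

Partition {1, …, 142} into 71 pairs: {1,142}, {2,141}, …, {71,72}.
Choosing 71 integers — say the integers 1 through 71 — takes one from each pair and avoids the property.
Choosing 72 forces two into the same pair by pigeonhole, and those sum to 143. So 72.

72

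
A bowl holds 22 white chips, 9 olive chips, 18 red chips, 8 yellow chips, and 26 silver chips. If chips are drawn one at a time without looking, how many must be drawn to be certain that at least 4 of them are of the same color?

16

The worst case takes 3 chips of each color without reaching 4 of any: 5 × 3 = 15.
The next chip must bring some color to 4, so 15 + 1 = 16.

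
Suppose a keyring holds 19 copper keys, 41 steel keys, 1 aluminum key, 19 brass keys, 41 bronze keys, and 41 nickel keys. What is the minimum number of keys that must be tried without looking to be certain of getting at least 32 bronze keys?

To avoid bronze keys as long as possible, exhaust the other 5 types first.
The worst case draws every non-bronze key first: 19 + 41 + 1 + 19 + 41 = 121.
The next 32 draws are then forced to be bronze, giving 121 + 32 = 153.

153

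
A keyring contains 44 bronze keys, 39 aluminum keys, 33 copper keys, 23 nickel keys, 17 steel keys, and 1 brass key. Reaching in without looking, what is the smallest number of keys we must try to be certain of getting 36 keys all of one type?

In the worst case we take at most 35 of each type, but all 33 copper, all 23 nickel, all 17 steel, and all 1 brass (fewer than 35), giving 35 + 35 + 33 + 23 + 17 + 1 = 144.
One more key then forces some type to 36, so 144 + 1 = 145.

145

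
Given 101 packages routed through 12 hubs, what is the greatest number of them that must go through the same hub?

If each of the 12 hubs held at most 8, the total would be at most 12 × 8 = 96 < 101, a contradiction.
So at least one holds ⌈101/12⌉ = 9.

9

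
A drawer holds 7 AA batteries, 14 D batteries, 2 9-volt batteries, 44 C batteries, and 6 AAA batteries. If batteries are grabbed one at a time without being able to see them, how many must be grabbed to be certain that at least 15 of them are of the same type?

In the worst case we take at most 14 of each type, but all 7 AA, all 2 9-volt, and all 6 AAA (fewer than 14), giving 7 + 14 + 2 + 14 + 6 = 43.
One more battery then forces some type to 15, so 43 + 1 = 44.

44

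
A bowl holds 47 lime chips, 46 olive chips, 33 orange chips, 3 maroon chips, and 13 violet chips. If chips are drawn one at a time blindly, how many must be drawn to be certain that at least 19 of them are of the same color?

71

In the worst case we take at most 18 of each color, but all 3 maroon and all 13 violet (fewer than 18), giving 18 + 18 + 18 + 3 + 13 = 70.
One more chip then forces some color to 19, so 70 + 1 = 71.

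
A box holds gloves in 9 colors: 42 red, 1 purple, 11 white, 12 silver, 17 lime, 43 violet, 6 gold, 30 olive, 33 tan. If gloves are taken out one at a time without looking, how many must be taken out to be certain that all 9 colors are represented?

195

The hardest color to obtain is purple: we could draw every other glove first — 195 − 1 = 194 gloves — without a single purple one.
The next draw must be purple, so 194 + 1 = 195.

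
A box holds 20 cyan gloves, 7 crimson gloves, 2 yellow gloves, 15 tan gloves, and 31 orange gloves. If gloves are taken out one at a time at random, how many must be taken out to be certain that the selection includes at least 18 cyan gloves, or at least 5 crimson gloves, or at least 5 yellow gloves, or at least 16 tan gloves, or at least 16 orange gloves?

Each of the 5 colors has its own threshold; avoid all of them simultaneously.
The worst case stops just short of every target: 17 cyan, 4 crimson, all 2 yellow, 15 tan, 15 orange — 17 + 4 + 2 + 15 + 15 = 53 gloves.
One more glove must push some color to its target, so 53 + 1 = 54.

54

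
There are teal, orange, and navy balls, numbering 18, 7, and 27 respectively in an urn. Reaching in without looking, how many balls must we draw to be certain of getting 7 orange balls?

52

To avoid orange balls as long as possible, exhaust the other 2 colors first.
The worst case draws every non-orange ball first: 18 + 27 = 45.
The next 7 draws are then forced to be orange, giving 45 + 7 = 52.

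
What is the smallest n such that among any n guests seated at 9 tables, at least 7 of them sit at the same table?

55

There are 9 tables acting as pigeonholes.
With 9 × 6 = 54 guests we could place exactly 6 in each, with no class reaching 7.
One more forces some class to hold 7, so 54 + 1 = 55.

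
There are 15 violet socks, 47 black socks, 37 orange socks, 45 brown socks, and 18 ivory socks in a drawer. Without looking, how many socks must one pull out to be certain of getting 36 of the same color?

Treat the 5 colors as pigeonholes.
In the worst case we take at most 35 of each color, but all 15 violet and all 18 ivory (fewer than 35), giving 15 + 35 + 35 + 35 + 18 = 138.
One more sock then forces some color to 36, so 138 + 1 = 139.

139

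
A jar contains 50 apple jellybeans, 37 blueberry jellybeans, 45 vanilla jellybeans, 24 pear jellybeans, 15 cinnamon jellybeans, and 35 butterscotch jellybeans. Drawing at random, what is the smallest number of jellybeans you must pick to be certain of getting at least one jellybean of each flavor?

192

The hardest flavor to obtain is cinnamon: we could draw every other jellybean first — 206 − 15 = 191 jellybeans — without a single cinnamon one.
The next draw must be cinnamon, so 191 + 1 = 192.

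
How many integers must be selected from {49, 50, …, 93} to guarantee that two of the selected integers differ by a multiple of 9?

10

Group the integers by remainder mod 9; there are 9 residue classes, each nonempty in this range.
Choosing one from each class (9 integers) avoids any shared remainder.
One more choice must repeat a class, so two differ by a multiple of 9. Hence 9 + 1 = 10.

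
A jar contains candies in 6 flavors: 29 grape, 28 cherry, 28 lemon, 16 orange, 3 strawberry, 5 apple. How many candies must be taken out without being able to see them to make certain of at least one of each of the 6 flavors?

The hardest flavor to obtain is strawberry: we could draw every other candy first — 109 − 3 = 106 candies — without a single strawberry one.
The next draw must be strawberry, so 106 + 1 = 107.

107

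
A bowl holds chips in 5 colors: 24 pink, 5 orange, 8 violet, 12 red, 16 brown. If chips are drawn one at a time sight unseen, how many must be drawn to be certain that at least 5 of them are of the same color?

21

Treat the 5 colors as pigeonholes.
The worst case takes 4 chips of each color without reaching 5 of any: 5 × 4 = 20.
The next chip must bring some color to 5, so 20 + 1 = 21.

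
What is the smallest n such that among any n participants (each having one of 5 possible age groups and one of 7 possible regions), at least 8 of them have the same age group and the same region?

246

There are 5 × 7 = 35 (age group, region) combinations acting as pigeonholes.
With 35 × 7 = 245 participants we could place exactly 7 in each, with no (age group, region) pair reaching 8.
One more forces some (age group, region) pair to hold 8, so 245 + 1 = 246.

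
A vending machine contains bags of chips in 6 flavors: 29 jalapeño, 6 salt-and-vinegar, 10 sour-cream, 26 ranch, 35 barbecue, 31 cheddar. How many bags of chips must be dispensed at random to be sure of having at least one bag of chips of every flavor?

The hardest flavor to obtain is salt-and-vinegar: we could draw every other bag of chips first — 137 − 6 = 131 bags of chips — without a single salt-and-vinegar one.
The next draw must be salt-and-vinegar, so 131 + 1 = 132.

132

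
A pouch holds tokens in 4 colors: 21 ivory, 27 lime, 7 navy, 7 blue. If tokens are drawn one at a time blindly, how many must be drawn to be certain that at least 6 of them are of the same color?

21

The worst case takes 5 tokens of each color without reaching 6 of any: 4 × 5 = 20.
The next token must bring some color to 6, so 20 + 1 = 21.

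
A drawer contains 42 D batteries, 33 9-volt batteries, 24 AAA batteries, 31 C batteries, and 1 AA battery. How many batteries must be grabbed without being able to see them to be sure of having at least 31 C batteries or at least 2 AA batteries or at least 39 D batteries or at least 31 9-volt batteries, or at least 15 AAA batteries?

The worst case stops just short of every target: 38 D, 30 9-volt, 14 AAA, 30 C, 1 AA — 38 + 30 + 14 + 30 + 1 = 113 batteries.
One more battery must push some type to its target, so 113 + 1 = 114.

114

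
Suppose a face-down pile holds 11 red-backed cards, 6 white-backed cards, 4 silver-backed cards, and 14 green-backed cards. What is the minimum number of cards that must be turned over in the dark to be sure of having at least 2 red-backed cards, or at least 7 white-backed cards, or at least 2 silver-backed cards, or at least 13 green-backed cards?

21

Each of the 4 back colors has its own threshold; avoid all of them simultaneously.
The worst case stops just short of every target: 1 red-backed, 6 white-backed, 1 silver-backed, 12 green-backed — 1 + 6 + 1 + 12 = 20 cards.
One more card must push some back color to its target, so 20 + 1 = 21.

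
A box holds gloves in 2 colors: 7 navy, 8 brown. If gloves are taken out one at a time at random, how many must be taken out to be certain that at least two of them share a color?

3

Treat the 2 colors as pigeonholes.
The worst case takes 1 glove of each color without reaching 2 of any: 2 × 1 = 2.
The next glove must bring some color to 2, so 2 + 1 = 3.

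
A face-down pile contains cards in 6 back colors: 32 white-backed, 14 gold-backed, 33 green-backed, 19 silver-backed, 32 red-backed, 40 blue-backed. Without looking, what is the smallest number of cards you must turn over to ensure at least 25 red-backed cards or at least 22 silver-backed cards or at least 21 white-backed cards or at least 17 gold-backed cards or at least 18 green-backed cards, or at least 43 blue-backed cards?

Each of the 6 back colors has its own threshold; avoid all of them simultaneously.
The worst case stops just short of every target: 20 white-backed, all 14 gold-backed, 17 green-backed, all 19 silver-backed, 24 red-backed, all 40 blue-backed — 20 + 14 + 17 + 19 + 24 + 40 = 134 cards.
One more card must push some back color to its target, so 134 + 1 = 135.

135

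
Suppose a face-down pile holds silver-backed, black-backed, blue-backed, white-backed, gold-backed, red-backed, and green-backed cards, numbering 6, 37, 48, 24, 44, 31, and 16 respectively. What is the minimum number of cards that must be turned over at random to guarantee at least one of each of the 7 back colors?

The hardest back color to obtain is silver-backed: we could draw every other card first — 206 − 6 = 200 cards — without a single silver-backed one.
The next draw must be silver-backed, so 200 + 1 = 201.

201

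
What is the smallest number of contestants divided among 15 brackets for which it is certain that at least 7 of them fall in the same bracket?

91

There are 15 brackets acting as pigeonholes.
With 15 × 6 = 90 contestants we could place exactly 6 in each, with no class reaching 7.
One more forces some class to hold 7, so 90 + 1 = 91.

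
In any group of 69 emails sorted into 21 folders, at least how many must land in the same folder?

The 69 emails fall into 21 folders.
If each of the 21 folders held at most 3, the total would be at most 21 × 3 = 63 < 69, a contradiction.
So at least one holds ⌈69/21⌉ = 4.

4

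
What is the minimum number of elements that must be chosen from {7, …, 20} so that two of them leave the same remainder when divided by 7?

Group the integers by remainder mod 7; there are 7 residue classes, each nonempty in this range.
Choosing one from each class (7 integers) avoids any shared remainder.
One more choice must repeat a class, so two differ by a multiple of 7. Hence 7 + 1 = 8.

8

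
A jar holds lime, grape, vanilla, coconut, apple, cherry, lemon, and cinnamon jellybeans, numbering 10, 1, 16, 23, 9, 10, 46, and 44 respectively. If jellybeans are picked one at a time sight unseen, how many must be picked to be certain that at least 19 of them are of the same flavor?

101

Treat the 8 flavors as pigeonholes.
In the worst case we take at most 18 of each flavor, but all 10 lime, all 1 grape, all 16 vanilla, all 9 apple, and all 10 cherry (fewer than 18), giving 10 + 1 + 16 + 18 + 9 + 10 + 18 + 18 = 100.
One more jellybean then forces some flavor to 19, so 100 + 1 = 101.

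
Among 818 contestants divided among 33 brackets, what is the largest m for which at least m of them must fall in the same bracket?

25

If each of the 33 brackets held at most 24, the total would be at most 33 × 24 = 792 < 818, a contradiction.
So at least one holds ⌈818/33⌉ = 25.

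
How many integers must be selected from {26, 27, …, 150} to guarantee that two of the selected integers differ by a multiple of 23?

24

Use the pigeonhole principle on residue classes: group the integers by remainder mod 23; there are 23 residue classes, each nonempty in this range.
Choosing one from each class (23 integers) avoids any shared remainder.
One more choice must repeat a class, so two differ by a multiple of 23. Hence 23 + 1 = 24.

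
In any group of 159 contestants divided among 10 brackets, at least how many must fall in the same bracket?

The 159 contestants fall into 10 brackets.
If each of the 10 brackets held at most 15, the total would be at most 10 × 15 = 150 < 159, a contradiction.
So at least one holds ⌈159/10⌉ = 16.

16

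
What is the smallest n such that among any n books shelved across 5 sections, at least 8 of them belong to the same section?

There are 5 sections acting as pigeonholes.
With 5 × 7 = 35 books we could place exactly 7 in each, with no class reaching 8.
One more forces some class to hold 8, so 35 + 1 = 36.

36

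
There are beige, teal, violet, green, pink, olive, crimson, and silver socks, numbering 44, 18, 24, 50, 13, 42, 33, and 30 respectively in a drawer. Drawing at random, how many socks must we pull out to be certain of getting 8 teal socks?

The worst case draws every non-teal sock first: 44 + 24 + 50 + 13 + 42 + 33 + 30 = 236.
The next 8 draws are then forced to be teal, giving 236 + 8 = 244.

244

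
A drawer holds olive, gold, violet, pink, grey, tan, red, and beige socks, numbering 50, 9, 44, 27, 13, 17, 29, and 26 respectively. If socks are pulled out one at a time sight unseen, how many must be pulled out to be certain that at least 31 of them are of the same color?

In the worst case we take at most 30 of each color, but all 9 gold, all 27 pink, all 13 grey, all 17 tan, all 29 red, and all 26 beige (fewer than 30), giving 30 + 9 + 30 + 27 + 13 + 17 + 29 + 26 = 181.
One more sock then forces some color to 31, so 181 + 1 = 182.

182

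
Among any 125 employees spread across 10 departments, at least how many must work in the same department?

The 125 employees fall into 10 departments.
If each of the 10 departments held at most 12, the total would be at most 10 × 12 = 120 < 125, a contradiction.
So at least one holds ⌈125/10⌉ = 13.

13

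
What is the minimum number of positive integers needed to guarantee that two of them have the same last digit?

11

There are 10 possible last digits acting as pigeonholes.
With 10 positive integers we could place one in each, avoiding any repeat.
One more forces some class to hold 2, so 10 + 1 = 11.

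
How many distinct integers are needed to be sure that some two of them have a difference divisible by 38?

39

Use the pigeonhole principle on residue classes: two integers differ by a multiple of 38 exactly when they share a remainder mod 38.
There are 38 residue classes mod 38, so 38 integers can all lie in distinct classes.
One more integer must repeat a residue, giving a difference divisible by 38. So n = 38 + 1 = 39.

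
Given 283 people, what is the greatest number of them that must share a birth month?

24

The 283 people fall into 12 months of the year.
If each of the 12 months of the year held at most 23, the total would be at most 12 × 23 = 276 < 283, a contradiction.
So at least one holds ⌈283/12⌉ = 24.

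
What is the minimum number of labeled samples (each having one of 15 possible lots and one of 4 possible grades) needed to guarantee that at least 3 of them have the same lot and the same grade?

There are 15 × 4 = 60 (lot, grade) combinations acting as pigeonholes.
With 60 × 2 = 120 labeled samples we could place exactly 2 in each, with no (lot, grade) pair reaching 3.
One more forces some (lot, grade) pair to hold 3, so 120 + 1 = 121.

121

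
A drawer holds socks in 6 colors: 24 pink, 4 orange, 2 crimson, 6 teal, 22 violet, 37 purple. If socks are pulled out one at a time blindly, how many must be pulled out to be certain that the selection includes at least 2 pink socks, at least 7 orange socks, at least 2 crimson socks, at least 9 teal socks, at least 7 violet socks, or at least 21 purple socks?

39

Each of the 6 colors has its own threshold; avoid all of them simultaneously.
The worst case stops just short of every target: 1 pink, all 4 orange, 1 crimson, all 6 teal, 6 violet, 20 purple — 1 + 4 + 1 + 6 + 6 + 20 = 38 socks.
One more sock must push some color to its target, so 38 + 1 = 39.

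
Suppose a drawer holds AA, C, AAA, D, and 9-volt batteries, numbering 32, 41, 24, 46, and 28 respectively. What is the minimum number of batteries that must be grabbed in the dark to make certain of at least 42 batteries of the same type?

In the worst case we take at most 41 of each type, but all 32 AA, all 24 AAA, and all 28 9-volt (fewer than 41), giving 32 + 41 + 24 + 41 + 28 = 166.
One more battery then forces some type to 42, so 166 + 1 = 167.

167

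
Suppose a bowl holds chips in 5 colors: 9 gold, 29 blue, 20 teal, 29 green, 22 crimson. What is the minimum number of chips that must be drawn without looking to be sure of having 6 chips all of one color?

26

Treat the 5 colors as pigeonholes.
The worst case takes 5 chips of each color without reaching 6 of any: 5 × 5 = 25.
The next chip must bring some color to 6, so 25 + 1 = 26.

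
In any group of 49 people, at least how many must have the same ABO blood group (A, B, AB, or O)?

13

If each of the 4 ABO blood groups held at most 12, the total would be at most 4 × 12 = 48 < 49, a contradiction.
So at least one holds ⌈49/4⌉ = 13.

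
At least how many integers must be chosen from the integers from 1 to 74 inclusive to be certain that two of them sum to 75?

38

Partition {1, …, 74} into 37 pairs: {1,74}, {2,73}, …, {37,38}.
Choosing 37 integers — say the integers 1 through 37 — takes one from each pair and avoids the property.
Choosing 38 forces two into the same pair by pigeonhole, and those sum to 75. So 38.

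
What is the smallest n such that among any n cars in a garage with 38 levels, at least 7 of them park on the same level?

There are 38 levels acting as pigeonholes.
With 38 × 6 = 228 cars we could place exactly 6 in each, with no class reaching 7.
One more forces some class to hold 7, so 228 + 1 = 229.

229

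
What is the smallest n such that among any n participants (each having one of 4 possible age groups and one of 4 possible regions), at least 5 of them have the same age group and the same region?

65

There are 4 × 4 = 16 (age group, region) combinations acting as pigeonholes.
With 16 × 4 = 64 participants we could place exactly 4 in each, with no (age group, region) pair reaching 5.
One more forces some (age group, region) pair to hold 5, so 64 + 1 = 65.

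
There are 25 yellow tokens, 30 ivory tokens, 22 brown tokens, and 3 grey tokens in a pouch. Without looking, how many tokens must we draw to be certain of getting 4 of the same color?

Treat the 4 colors as pigeonholes.
The worst case takes 3 tokens of each color without reaching 4 of any: 4 × 3 = 12.
The next token must bring some color to 4, so 12 + 1 = 13.

13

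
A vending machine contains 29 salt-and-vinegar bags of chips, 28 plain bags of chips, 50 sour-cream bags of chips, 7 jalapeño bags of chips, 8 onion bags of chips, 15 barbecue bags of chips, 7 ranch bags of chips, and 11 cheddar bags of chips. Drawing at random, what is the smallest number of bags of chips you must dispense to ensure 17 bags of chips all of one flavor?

97

In the worst case we take at most 16 of each flavor, but all 7 jalapeño, all 8 onion, all 15 barbecue, all 7 ranch, and all 11 cheddar (fewer than 16), giving 16 + 16 + 16 + 7 + 8 + 15 + 7 + 11 = 96.
One more bag of chips then forces some flavor to 17, so 96 + 1 = 97.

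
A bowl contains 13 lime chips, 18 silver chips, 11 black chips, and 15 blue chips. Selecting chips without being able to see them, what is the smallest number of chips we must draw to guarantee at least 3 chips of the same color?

9

Treat the 4 colors as pigeonholes.
The worst case takes 2 chips of each color without reaching 3 of any: 4 × 2 = 8.
The next chip must bring some color to 3, so 8 + 1 = 9.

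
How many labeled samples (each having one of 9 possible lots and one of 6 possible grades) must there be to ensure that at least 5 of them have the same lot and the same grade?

217

There are 9 × 6 = 54 (lot, grade) combinations acting as pigeonholes.
With 54 × 4 = 216 labeled samples we could place exactly 4 in each, with no (lot, grade) pair reaching 5.
One more forces some (lot, grade) pair to hold 5, so 216 + 1 = 217.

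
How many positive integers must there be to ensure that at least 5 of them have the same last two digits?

401

There are 100 possible two-digit endings acting as pigeonholes.
With 100 × 4 = 400 positive integers we could place exactly 4 in each, with no class reaching 5.
One more forces some class to hold 5, so 400 + 1 = 401.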